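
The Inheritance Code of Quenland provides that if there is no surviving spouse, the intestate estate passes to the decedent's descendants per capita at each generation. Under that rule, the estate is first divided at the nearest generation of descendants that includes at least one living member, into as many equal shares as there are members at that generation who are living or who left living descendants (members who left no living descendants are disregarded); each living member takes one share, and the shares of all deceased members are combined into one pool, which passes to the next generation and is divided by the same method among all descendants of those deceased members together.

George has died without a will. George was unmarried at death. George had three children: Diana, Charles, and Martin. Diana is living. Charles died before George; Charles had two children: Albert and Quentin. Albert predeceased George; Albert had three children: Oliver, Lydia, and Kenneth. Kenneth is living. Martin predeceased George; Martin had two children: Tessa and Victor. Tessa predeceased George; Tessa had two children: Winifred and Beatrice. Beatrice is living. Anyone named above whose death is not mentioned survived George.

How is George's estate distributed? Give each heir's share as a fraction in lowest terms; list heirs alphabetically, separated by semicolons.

There is no surviving spouse, so the entire estate passes to George's descendants per capita at each generation.
At generation 1 (Diana, Charles, Martin) there are 3 shares of (1)/3 = 1/3 each.
Living: Diana — each takes 1/3.
Deceased: Charles and Martin. Their combined 2/3 is pooled and carried to generation 2.
At generation 2 (Albert, Quentin, Tessa, Victor) there are 4 shares of (2/3)/4 = 1/6 each.
Living: Quentin and Victor — each takes 1/6.
Deceased: Albert and Tessa. Their combined 1/3 is pooled and carried to generation 3.
At generation 3 (Oliver, Lydia, Kenneth, Winifred, Beatrice) there are 5 shares of (1/3)/5 = 1/15 each.
Living: Oliver, Lydia, Kenneth, Winifred, and Beatrice — each takes 1/15.

Beatrice 1/15; Diana 1/3; Kenneth 1/15; Lydia 1/15; Oliver 1/15; Quentin 1/6; Victor 1/6; Winifred 1/15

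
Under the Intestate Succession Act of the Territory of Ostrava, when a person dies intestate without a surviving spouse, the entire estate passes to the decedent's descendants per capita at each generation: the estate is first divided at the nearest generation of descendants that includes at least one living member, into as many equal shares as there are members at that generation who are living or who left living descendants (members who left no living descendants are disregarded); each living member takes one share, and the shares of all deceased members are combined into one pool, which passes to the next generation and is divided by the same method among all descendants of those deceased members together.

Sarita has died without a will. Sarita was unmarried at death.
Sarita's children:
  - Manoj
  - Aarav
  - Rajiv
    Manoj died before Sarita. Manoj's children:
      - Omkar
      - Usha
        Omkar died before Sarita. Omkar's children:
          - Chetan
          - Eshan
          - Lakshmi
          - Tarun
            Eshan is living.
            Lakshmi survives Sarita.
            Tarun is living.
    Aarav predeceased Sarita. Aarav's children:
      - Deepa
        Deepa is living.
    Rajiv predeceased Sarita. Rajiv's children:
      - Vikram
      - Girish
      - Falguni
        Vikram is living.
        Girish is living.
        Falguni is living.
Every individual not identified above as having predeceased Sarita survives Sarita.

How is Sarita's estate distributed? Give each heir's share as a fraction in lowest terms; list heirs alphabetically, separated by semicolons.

Chetan 1/24; Deepa 1/6; Eshan 1/24; Falguni 1/6; Girish 1/6; Lakshmi 1/24; Tarun 1/24; Usha 1/6; Vikram 1/6

There is no surviving spouse, so the entire estate passes to Sarita's descendants per capita at each generation.
No one at generation 1 (Manoj, Aarav, Rajiv) is living; moving to the next generation.
At generation 2 (Omkar, Usha, Deepa, Vikram, Girish, Falguni) there are 6 shares of (1)/6 = 1/6 each.
Living: Usha, Deepa, Vikram, Girish, and Falguni — each takes 1/6.
Deceased: Omkar. That 1/6 share is carried to generation 3.
At generation 3 (Chetan, Eshan, Lakshmi, Tarun) there are 4 shares of (1/6)/4 = 1/24 each.
Living: Chetan, Eshan, Lakshmi, and Tarun — each takes 1/24.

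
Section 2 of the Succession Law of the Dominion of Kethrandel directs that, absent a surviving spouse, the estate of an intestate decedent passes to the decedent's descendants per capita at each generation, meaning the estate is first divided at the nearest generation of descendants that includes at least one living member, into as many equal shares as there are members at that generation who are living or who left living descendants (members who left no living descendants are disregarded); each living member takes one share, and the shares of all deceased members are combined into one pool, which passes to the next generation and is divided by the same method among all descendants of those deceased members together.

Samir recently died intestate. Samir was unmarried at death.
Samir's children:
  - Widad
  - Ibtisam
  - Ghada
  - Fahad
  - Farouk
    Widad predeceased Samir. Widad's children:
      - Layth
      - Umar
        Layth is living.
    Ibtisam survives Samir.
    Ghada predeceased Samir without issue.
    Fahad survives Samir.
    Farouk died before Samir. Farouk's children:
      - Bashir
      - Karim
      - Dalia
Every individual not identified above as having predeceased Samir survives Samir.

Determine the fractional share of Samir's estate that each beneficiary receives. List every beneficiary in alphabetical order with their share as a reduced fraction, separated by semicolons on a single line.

There is no surviving spouse, so the entire estate passes to Samir's descendants per capita at each generation.
At generation 1 (Widad, Ibtisam, Fahad, Farouk) there are 4 shares of (1)/4 = 1/4 each.
Living: Ibtisam and Fahad — each takes 1/4.
Deceased: Widad and Farouk. Their combined 1/2 is pooled and carried to generation 2.
At generation 2 (Layth, Umar, Bashir, Karim, Dalia) there are 5 shares of (1/2)/5 = 1/10 each.
Living: Layth, Umar, Bashir, Karim, and Dalia — each takes 1/10.

Bashir 1/10; Dalia 1/10; Fahad 1/4; Ibtisam 1/4; Karim 1/10; Layth 1/10; Umar 1/10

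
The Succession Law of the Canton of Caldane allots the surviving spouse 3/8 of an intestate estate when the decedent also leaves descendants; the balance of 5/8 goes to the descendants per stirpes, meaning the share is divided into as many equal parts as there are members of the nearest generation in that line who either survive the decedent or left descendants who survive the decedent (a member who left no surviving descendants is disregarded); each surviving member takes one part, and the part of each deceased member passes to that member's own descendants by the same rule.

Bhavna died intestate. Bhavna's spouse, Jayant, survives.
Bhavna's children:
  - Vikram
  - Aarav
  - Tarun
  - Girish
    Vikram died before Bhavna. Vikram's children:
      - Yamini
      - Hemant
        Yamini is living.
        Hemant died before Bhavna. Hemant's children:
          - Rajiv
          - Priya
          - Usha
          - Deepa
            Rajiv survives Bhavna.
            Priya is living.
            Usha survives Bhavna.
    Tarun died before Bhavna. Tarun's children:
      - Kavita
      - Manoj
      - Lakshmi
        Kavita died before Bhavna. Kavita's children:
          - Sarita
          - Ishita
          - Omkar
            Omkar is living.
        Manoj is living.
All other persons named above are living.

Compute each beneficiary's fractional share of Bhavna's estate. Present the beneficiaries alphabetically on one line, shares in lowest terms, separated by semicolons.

Jayant, as surviving spouse, takes 3/8.
The remaining 5/8 passes to Bhavna's descendants per stirpes.
The 5/8 is divided into 4 equal shares of 5/32 among Vikram, Aarav, Tarun, Girish.
Vikram predeceased; the 5/32 allotted to Vikram's branch passes to Vikram's issue by representation.
The 5/32 is divided into 2 equal shares of 5/64 among Yamini, Hemant.
Yamini is living and takes 5/64.
Hemant predeceased; the 5/64 allotted to Hemant's branch passes to Hemant's issue by representation.
The 5/64 is divided into 4 equal shares of 5/256 among Rajiv, Priya, Usha, Deepa.
Rajiv is living and takes 5/256.
Priya is living and takes 5/256.
Usha is living and takes 5/256.
Deepa is living and takes 5/256.
Aarav is living and takes 5/32.
Tarun predeceased; the 5/32 allotted to Tarun's branch passes to Tarun's issue by representation.
The 5/32 is divided into 3 equal shares of 5/96 among Kavita, Manoj, Lakshmi.
Kavita predeceased; the 5/96 allotted to Kavita's branch passes to Kavita's issue by representation.
The 5/96 is divided into 3 equal shares of 5/288 among Sarita, Ishita, Omkar.
Sarita is living and takes 5/288.
Ishita is living and takes 5/288.
Omkar is living and takes 5/288.
Manoj is living and takes 5/96.
Lakshmi is living and takes 5/96.
Girish is living and takes 5/32.

Aarav 5/32; Deepa 5/256; Girish 5/32; Ishita 5/288; Jayant 3/8; Lakshmi 5/96; Manoj 5/96; Omkar 5/288; Priya 5/256; Rajiv 5/256; Sarita 5/288; Usha 5/256; Yamini 5/64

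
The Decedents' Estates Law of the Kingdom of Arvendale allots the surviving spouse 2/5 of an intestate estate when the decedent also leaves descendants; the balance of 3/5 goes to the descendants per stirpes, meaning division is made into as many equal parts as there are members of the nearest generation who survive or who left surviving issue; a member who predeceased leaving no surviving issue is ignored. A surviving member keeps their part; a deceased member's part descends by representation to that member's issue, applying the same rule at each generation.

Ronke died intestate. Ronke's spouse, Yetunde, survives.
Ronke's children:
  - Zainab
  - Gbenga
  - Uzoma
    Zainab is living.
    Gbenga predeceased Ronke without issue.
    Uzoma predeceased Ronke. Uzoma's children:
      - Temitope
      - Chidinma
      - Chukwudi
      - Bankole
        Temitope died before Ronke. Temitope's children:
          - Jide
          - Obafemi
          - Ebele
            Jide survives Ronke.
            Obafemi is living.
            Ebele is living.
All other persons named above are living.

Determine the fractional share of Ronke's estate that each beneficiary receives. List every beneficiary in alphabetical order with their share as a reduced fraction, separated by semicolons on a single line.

Bankole 3/40; Chidinma 3/40; Chukwudi 3/40; Ebele 1/40; Jide 1/40; Obafemi 1/40; Yetunde 2/5; Zainab 3/10

Yetunde, as surviving spouse, takes 2/5.
The remaining 3/5 passes to Ronke's descendants per stirpes.
Gbenga left no surviving issue, so that branch lapses and is disregarded.
The 3/5 is divided into 2 equal shares of 3/10 among Zainab, Uzoma.
Zainab is living and takes 3/10.
Uzoma predeceased; the 3/10 allotted to Uzoma's branch passes to Uzoma's issue by representation.
The 3/10 is divided into 4 equal shares of 3/40 among Temitope, Chidinma, Chukwudi, Bankole.
Temitope predeceased; the 3/40 allotted to Temitope's branch passes to Temitope's issue by representation.
The 3/40 is divided into 3 equal shares of 1/40 among Jide, Obafemi, Ebele.
Jide is living and takes 1/40.
Obafemi is living and takes 1/40.
Ebele is living and takes 1/40.
Chidinma is living and takes 3/40.
Chukwudi is living and takes 3/40.
Bankole is living and takes 3/40.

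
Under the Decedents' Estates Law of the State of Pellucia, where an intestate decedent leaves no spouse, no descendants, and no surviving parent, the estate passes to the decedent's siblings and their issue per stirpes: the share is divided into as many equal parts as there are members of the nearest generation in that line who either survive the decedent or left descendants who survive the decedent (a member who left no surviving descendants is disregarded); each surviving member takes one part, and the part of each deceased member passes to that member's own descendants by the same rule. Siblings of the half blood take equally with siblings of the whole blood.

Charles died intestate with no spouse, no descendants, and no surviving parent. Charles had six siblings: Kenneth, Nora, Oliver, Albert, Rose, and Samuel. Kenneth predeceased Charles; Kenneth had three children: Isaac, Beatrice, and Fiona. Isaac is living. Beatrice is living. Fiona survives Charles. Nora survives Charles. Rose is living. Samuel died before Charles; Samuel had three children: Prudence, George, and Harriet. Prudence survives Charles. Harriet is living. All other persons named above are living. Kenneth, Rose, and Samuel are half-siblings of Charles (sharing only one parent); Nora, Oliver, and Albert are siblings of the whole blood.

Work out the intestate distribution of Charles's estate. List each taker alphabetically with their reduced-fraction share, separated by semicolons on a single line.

Albert 1/6; Beatrice 1/18; Fiona 1/18; George 1/18; Harriet 1/18; Isaac 1/18; Nora 1/6; Oliver 1/6; Prudence 1/18; Rose 1/6

No spouse, descendants, or parent survives, so the estate passes to Charles's siblings per stirpes.
Half-blood and whole-blood siblings take equally under the stated rule.
The estate is divided into 6 equal shares of 1/6 among Kenneth, Nora, Oliver, Albert, Rose, Samuel.
Kenneth predeceased; the 1/6 allotted to Kenneth's branch passes to Kenneth's issue by representation.
The 1/6 is divided into 3 equal shares of 1/18 among Isaac, Beatrice, Fiona.
Isaac is living and takes 1/18.
Beatrice is living and takes 1/18.
Fiona is living and takes 1/18.
Nora is living and takes 1/6.
Oliver is living and takes 1/6.
Albert is living and takes 1/6.
Rose is living and takes 1/6.
Samuel predeceased; the 1/6 allotted to Samuel's branch passes to Samuel's issue by representation.
The 1/6 is divided into 3 equal shares of 1/18 among Prudence, George, Harriet.
Prudence is living and takes 1/18.
George is living and takes 1/18.
Harriet is living and takes 1/18.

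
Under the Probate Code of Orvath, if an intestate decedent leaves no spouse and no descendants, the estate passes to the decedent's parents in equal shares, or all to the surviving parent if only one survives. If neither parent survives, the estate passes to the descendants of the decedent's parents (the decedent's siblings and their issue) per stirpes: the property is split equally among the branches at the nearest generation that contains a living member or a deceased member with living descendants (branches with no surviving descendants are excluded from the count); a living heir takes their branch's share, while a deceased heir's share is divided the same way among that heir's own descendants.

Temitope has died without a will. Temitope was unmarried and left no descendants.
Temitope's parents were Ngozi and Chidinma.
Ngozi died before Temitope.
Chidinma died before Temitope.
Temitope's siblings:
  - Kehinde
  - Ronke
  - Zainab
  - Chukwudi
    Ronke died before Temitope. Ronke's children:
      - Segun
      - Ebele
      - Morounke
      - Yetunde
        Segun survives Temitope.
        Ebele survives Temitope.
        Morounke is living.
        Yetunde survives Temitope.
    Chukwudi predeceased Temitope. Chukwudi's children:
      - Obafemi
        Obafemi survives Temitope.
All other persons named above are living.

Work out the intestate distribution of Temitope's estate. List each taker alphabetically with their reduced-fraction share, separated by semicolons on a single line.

Ebele 1/16; Kehinde 1/4; Morounke 1/16; Obafemi 1/4; Segun 1/16; Yetunde 1/16; Zainab 1/4

Neither parent survives and there are no descendants, so the estate passes to Temitope's siblings and their issue per stirpes.
The estate is divided into 4 equal shares of 1/4 among Kehinde, Ronke, Zainab, Chukwudi.
Kehinde is living and takes 1/4.
Ronke predeceased; the 1/4 allotted to Ronke's branch passes to Ronke's issue by representation.
The 1/4 is divided into 4 equal shares of 1/16 among Segun, Ebele, Morounke, Yetunde.
Segun is living and takes 1/16.
Ebele is living and takes 1/16.
Morounke is living and takes 1/16.
Yetunde is living and takes 1/16.
Zainab is living and takes 1/4.
Chukwudi predeceased; the 1/4 allotted to Chukwudi's branch passes to Chukwudi's issue by representation.
Obafemi is the sole taker at this level and receives the full 1/4.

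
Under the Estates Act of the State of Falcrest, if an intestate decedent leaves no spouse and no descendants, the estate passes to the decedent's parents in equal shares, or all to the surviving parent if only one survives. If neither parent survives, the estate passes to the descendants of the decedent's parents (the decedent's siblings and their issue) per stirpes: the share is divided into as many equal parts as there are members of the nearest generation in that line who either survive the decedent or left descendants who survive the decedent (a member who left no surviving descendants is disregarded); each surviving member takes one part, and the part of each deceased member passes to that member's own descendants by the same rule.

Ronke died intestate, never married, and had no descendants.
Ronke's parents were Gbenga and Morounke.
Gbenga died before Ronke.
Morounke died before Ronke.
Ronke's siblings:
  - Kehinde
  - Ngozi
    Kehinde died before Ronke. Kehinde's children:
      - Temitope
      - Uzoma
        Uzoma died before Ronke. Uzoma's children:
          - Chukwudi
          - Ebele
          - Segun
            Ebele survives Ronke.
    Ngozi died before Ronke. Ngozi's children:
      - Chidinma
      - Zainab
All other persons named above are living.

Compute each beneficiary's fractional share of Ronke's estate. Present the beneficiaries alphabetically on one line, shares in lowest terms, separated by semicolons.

Chidinma 1/4; Chukwudi 1/12; Ebele 1/12; Segun 1/12; Temitope 1/4; Zainab 1/4

Neither parent survives and there are no descendants, so the estate passes to Ronke's siblings and their issue per stirpes.
The estate is divided into 2 equal shares of 1/2 among Kehinde, Ngozi.
Kehinde predeceased; the 1/2 allotted to Kehinde's branch passes to Kehinde's issue by representation.
The 1/2 is divided into 2 equal shares of 1/4 among Temitope, Uzoma.
Temitope is living and takes 1/4.
Uzoma predeceased; the 1/4 allotted to Uzoma's branch passes to Uzoma's issue by representation.
The 1/4 is divided into 3 equal shares of 1/12 among Chukwudi, Ebele, Segun.
Chukwudi is living and takes 1/12.
Ebele is living and takes 1/12.
Segun is living and takes 1/12.
Ngozi predeceased; the 1/2 allotted to Ngozi's branch passes to Ngozi's issue by representation.
The 1/2 is divided into 2 equal shares of 1/4 among Chidinma, Zainab.
Chidinma is living and takes 1/4.
Zainab is living and takes 1/4.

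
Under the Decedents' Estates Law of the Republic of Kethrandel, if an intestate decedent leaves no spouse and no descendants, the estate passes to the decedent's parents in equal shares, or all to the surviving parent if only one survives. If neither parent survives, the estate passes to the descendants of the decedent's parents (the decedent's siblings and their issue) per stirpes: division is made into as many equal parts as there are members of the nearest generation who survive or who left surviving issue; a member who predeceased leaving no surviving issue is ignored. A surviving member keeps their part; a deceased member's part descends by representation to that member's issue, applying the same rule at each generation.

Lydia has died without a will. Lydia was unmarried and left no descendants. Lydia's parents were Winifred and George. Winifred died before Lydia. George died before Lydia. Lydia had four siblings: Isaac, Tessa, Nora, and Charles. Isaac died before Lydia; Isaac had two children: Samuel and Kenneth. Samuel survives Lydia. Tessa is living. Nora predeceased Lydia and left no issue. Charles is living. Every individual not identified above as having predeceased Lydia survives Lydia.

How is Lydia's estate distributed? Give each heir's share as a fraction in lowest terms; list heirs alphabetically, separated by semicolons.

Neither parent survives and there are no descendants, so the estate passes to Lydia's siblings and their issue per stirpes.
Nora left no surviving issue, so that branch lapses and is disregarded.
The estate is divided into 3 equal shares of 1/3 among Isaac, Tessa, Charles.
Isaac predeceased; the 1/3 allotted to Isaac's branch passes to Isaac's issue by representation.
The 1/3 is divided into 2 equal shares of 1/6 among Samuel, Kenneth.
Samuel is living and takes 1/6.
Kenneth is living and takes 1/6.
Tessa is living and takes 1/3.
Charles is living and takes 1/3.

Charles 1/3; Kenneth 1/6; Samuel 1/6; Tessa 1/3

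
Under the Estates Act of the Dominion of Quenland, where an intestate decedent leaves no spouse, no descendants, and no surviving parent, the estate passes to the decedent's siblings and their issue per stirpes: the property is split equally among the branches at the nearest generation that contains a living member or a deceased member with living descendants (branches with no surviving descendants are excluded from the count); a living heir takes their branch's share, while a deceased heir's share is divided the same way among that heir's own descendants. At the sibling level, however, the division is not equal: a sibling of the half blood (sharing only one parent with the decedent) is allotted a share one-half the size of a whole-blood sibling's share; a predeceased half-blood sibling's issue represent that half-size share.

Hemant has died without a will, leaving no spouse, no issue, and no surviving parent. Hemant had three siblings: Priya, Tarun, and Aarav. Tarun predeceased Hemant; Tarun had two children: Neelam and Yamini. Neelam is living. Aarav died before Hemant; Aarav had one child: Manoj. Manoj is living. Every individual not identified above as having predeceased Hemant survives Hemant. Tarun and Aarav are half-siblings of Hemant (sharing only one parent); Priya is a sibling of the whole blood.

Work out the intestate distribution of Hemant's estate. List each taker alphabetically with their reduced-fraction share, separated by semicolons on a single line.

No spouse, descendants, or parent survives, so the estate passes to Hemant's siblings per stirpes.
Half-blood siblings count for one-half the weight of whole-blood siblings at the initial division.
Dividing 1 in proportion to weights (total weight 2): Priya (weight 1) → 1/2; Tarun (weight 1/2) → 1/4; Aarav (weight 1/2) → 1/4.
Priya is living and takes 1/2.
Tarun predeceased; the 1/4 allotted to Tarun's branch passes to Tarun's issue by representation.
The 1/4 is divided into 2 equal shares of 1/8 among Neelam, Yamini.
Neelam is living and takes 1/8.
Yamini is living and takes 1/8.
Aarav predeceased; the 1/4 allotted to Aarav's branch passes to Aarav's issue by representation.
Manoj is the sole taker at this level and receives the full 1/4.

Manoj 1/4; Neelam 1/8; Priya 1/2; Yamini 1/8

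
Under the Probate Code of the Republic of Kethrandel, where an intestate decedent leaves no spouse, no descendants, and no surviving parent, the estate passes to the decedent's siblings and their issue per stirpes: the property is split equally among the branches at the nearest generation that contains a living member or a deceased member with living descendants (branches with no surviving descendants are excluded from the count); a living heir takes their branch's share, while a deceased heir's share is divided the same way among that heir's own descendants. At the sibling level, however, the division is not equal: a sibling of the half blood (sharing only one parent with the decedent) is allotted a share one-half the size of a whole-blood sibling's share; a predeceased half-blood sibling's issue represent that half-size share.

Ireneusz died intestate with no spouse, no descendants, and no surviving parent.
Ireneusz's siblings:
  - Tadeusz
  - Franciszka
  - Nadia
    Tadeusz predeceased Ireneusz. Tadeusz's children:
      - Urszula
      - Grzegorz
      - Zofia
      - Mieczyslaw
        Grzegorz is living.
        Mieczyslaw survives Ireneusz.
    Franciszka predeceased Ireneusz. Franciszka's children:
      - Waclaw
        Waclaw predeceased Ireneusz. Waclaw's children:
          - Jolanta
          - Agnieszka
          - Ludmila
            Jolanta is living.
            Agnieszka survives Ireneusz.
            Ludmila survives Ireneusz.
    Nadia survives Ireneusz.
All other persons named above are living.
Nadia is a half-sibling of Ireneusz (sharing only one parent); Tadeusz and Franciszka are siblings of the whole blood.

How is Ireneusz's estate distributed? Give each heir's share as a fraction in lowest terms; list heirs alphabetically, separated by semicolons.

No spouse, descendants, or parent survives, so the estate passes to Ireneusz's siblings per stirpes.
Half-blood siblings count for one-half the weight of whole-blood siblings at the initial division.
Dividing 1 in proportion to weights (total weight 5/2): Tadeusz (weight 1) → 2/5; Franciszka (weight 1) → 2/5; Nadia (weight 1/2) → 1/5.
Tadeusz predeceased; the 2/5 allotted to Tadeusz's branch passes to Tadeusz's issue by representation.
The 2/5 is divided into 4 equal shares of 1/10 among Urszula, Grzegorz, Zofia, Mieczyslaw.
Urszula is living and takes 1/10.
Grzegorz is living and takes 1/10.
Zofia is living and takes 1/10.
Mieczyslaw is living and takes 1/10.
Franciszka predeceased; the 2/5 allotted to Franciszka's branch passes to Franciszka's issue by representation.
Waclaw's line is the sole branch at this level, so the full 2/5 passes to Waclaw's issue by representation.
The 2/5 is divided into 3 equal shares of 2/15 among Jolanta, Agnieszka, Ludmila.
Jolanta is living and takes 2/15.
Agnieszka is living and takes 2/15.
Ludmila is living and takes 2/15.
Nadia is living and takes 1/5.

Agnieszka 2/15; Grzegorz 1/10; Jolanta 2/15; Ludmila 2/15; Mieczyslaw 1/10; Nadia 1/5; Urszula 1/10; Zofia 1/10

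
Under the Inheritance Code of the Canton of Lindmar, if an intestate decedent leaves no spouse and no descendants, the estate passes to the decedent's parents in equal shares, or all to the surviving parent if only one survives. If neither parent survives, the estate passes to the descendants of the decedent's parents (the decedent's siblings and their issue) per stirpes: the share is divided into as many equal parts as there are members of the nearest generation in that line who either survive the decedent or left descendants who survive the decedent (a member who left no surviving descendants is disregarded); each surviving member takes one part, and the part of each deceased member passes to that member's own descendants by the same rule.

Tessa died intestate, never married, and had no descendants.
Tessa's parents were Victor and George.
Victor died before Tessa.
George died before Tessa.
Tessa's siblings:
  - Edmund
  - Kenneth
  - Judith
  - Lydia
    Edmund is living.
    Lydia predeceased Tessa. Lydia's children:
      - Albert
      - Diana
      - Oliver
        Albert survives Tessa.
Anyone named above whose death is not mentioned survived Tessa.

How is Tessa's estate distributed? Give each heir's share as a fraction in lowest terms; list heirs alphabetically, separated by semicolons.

Albert 1/12; Diana 1/12; Edmund 1/4; Judith 1/4; Kenneth 1/4; Oliver 1/12

Neither parent survives and there are no descendants, so the estate passes to Tessa's siblings and their issue per stirpes.
The estate is divided into 4 equal shares of 1/4 among Edmund, Kenneth, Judith, Lydia.
Edmund is living and takes 1/4.
Kenneth is living and takes 1/4.
Judith is living and takes 1/4.
Lydia predeceased; the 1/4 allotted to Lydia's branch passes to Lydia's issue by representation.
The 1/4 is divided into 3 equal shares of 1/12 among Albert, Diana, Oliver.
Albert is living and takes 1/12.
Diana is living and takes 1/12.
Oliver is living and takes 1/12.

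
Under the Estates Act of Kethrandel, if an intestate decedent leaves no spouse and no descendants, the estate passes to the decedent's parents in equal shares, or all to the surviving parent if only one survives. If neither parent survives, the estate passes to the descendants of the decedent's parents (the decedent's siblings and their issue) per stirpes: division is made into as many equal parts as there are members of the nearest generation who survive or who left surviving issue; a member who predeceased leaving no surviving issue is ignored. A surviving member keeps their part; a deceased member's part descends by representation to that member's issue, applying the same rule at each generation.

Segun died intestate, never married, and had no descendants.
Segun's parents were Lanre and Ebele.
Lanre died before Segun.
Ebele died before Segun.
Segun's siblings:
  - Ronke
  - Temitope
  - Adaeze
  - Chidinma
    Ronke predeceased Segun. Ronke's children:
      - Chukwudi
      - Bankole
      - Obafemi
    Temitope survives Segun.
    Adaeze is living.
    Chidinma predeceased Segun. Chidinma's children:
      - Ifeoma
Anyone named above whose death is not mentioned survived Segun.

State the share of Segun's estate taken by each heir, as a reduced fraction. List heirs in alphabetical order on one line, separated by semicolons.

Neither parent survives and there are no descendants, so the estate passes to Segun's siblings and their issue per stirpes.
The estate is divided into 4 equal shares of 1/4 among Ronke, Temitope, Adaeze, Chidinma.
Ronke predeceased; the 1/4 allotted to Ronke's branch passes to Ronke's issue by representation.
The 1/4 is divided into 3 equal shares of 1/12 among Chukwudi, Bankole, Obafemi.
Chukwudi is living and takes 1/12.
Bankole is living and takes 1/12.
Obafemi is living and takes 1/12.
Temitope is living and takes 1/4.
Adaeze is living and takes 1/4.
Chidinma predeceased; the 1/4 allotted to Chidinma's branch passes to Chidinma's issue by representation.
Ifeoma is the sole taker at this level and receives the full 1/4.

Adaeze 1/4; Bankole 1/12; Chukwudi 1/12; Ifeoma 1/4; Obafemi 1/12; Temitope 1/4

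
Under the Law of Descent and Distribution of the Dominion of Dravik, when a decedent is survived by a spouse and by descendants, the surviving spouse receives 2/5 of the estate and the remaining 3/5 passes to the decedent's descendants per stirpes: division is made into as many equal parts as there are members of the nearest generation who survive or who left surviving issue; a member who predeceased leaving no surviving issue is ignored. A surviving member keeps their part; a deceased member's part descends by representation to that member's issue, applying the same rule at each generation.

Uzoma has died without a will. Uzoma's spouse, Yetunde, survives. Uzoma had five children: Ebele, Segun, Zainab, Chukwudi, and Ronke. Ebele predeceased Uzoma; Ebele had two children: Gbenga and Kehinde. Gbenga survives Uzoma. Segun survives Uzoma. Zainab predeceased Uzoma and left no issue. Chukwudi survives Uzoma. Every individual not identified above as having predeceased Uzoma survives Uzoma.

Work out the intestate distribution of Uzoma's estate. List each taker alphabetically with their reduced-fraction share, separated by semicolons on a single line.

Chukwudi 3/20; Gbenga 3/40; Kehinde 3/40; Ronke 3/20; Segun 3/20; Yetunde 2/5

Yetunde, as surviving spouse, takes 2/5.
The remaining 3/5 passes to Uzoma's descendants per stirpes.
Zainab left no surviving issue, so that branch lapses and is disregarded.
The 3/5 is divided into 4 equal shares of 3/20 among Ebele, Segun, Chukwudi, Ronke.
Ebele predeceased; the 3/20 allotted to Ebele's branch passes to Ebele's issue by representation.
The 3/20 is divided into 2 equal shares of 3/40 among Gbenga, Kehinde.
Gbenga is living and takes 3/40.
Kehinde is living and takes 3/40.
Segun is living and takes 3/20.
Chukwudi is living and takes 3/20.
Ronke is living and takes 3/20.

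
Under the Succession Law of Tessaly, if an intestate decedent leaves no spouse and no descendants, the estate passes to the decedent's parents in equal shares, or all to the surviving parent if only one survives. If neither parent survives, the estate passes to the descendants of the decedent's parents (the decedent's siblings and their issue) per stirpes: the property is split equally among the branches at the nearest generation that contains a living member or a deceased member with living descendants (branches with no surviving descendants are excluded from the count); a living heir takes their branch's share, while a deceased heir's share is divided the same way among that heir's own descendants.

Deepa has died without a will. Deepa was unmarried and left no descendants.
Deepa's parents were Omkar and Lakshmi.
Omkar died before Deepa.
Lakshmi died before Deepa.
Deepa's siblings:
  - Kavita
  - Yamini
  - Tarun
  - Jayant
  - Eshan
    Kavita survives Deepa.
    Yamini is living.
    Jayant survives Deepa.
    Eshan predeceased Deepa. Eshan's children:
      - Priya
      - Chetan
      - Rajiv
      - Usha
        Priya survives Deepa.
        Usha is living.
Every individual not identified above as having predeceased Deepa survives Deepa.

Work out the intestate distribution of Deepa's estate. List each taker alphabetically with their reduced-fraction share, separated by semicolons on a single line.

Neither parent survives and there are no descendants, so the estate passes to Deepa's siblings and their issue per stirpes.
The estate is divided into 5 equal shares of 1/5 among Kavita, Yamini, Tarun, Jayant, Eshan.
Kavita is living and takes 1/5.
Yamini is living and takes 1/5.
Tarun is living and takes 1/5.
Jayant is living and takes 1/5.
Eshan predeceased; the 1/5 allotted to Eshan's branch passes to Eshan's issue by representation.
The 1/5 is divided into 4 equal shares of 1/20 among Priya, Chetan, Rajiv, Usha.
Priya is living and takes 1/20.
Chetan is living and takes 1/20.
Rajiv is living and takes 1/20.
Usha is living and takes 1/20.

Chetan 1/20; Jayant 1/5; Kavita 1/5; Priya 1/20; Rajiv 1/20; Tarun 1/5; Usha 1/20; Yamini 1/5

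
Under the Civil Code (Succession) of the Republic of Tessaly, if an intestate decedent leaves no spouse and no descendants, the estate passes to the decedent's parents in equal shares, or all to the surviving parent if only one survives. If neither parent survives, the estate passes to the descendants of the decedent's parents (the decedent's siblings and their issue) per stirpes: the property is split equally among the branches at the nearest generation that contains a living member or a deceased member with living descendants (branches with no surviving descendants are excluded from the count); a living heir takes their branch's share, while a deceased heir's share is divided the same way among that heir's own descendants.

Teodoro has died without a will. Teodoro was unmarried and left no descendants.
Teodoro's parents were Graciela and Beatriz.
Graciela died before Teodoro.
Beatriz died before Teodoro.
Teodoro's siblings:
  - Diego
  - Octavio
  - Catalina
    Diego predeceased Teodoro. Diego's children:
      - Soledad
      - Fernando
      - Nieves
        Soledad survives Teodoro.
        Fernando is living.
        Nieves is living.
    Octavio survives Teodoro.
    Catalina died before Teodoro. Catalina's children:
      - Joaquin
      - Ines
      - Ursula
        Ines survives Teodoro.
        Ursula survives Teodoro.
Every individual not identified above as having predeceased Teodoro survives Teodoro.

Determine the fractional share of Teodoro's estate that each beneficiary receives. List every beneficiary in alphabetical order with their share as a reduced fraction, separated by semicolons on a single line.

Neither parent survives and there are no descendants, so the estate passes to Teodoro's siblings and their issue per stirpes.
The estate is divided into 3 equal shares of 1/3 among Diego, Octavio, Catalina.
Diego predeceased; the 1/3 allotted to Diego's branch passes to Diego's issue by representation.
The 1/3 is divided into 3 equal shares of 1/9 among Soledad, Fernando, Nieves.
Soledad is living and takes 1/9.
Fernando is living and takes 1/9.
Nieves is living and takes 1/9.
Octavio is living and takes 1/3.
Catalina predeceased; the 1/3 allotted to Catalina's branch passes to Catalina's issue by representation.
The 1/3 is divided into 3 equal shares of 1/9 among Joaquin, Ines, Ursula.
Joaquin is living and takes 1/9.
Ines is living and takes 1/9.
Ursula is living and takes 1/9.

Fernando 1/9; Ines 1/9; Joaquin 1/9; Nieves 1/9; Octavio 1/3; Soledad 1/9; Ursula 1/9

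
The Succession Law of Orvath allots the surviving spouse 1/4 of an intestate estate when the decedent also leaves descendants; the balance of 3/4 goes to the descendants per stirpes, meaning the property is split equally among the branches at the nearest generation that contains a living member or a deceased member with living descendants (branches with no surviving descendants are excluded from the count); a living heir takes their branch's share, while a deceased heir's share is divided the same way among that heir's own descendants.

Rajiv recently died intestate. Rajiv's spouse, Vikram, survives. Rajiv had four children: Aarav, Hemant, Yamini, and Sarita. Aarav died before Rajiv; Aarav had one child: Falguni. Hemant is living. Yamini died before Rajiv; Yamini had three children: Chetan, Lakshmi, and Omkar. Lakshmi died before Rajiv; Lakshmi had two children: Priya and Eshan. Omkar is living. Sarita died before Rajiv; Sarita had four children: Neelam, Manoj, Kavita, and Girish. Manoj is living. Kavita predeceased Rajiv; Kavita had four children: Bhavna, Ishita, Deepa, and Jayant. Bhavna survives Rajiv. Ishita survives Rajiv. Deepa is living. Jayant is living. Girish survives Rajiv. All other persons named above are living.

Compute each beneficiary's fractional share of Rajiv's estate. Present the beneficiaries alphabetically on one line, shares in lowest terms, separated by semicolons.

Bhavna 3/256; Chetan 1/16; Deepa 3/256; Eshan 1/32; Falguni 3/16; Girish 3/64; Hemant 3/16; Ishita 3/256; Jayant 3/256; Manoj 3/64; Neelam 3/64; Omkar 1/16; Priya 1/32; Vikram 1/4

Vikram, as surviving spouse, takes 1/4.
The remaining 3/4 passes to Rajiv's descendants per stirpes.
The 3/4 is divided into 4 equal shares of 3/16 among Aarav, Hemant, Yamini, Sarita.
Aarav predeceased; the 3/16 allotted to Aarav's branch passes to Aarav's issue by representation.
Falguni is the sole taker at this level and receives the full 3/16.
Hemant is living and takes 3/16.
Yamini predeceased; the 3/16 allotted to Yamini's branch passes to Yamini's issue by representation.
The 3/16 is divided into 3 equal shares of 1/16 among Chetan, Lakshmi, Omkar.
Chetan is living and takes 1/16.
Lakshmi predeceased; the 1/16 allotted to Lakshmi's branch passes to Lakshmi's issue by representation.
The 1/16 is divided into 2 equal shares of 1/32 among Priya, Eshan.
Priya is living and takes 1/32.
Eshan is living and takes 1/32.
Omkar is living and takes 1/16.
Sarita predeceased; the 3/16 allotted to Sarita's branch passes to Sarita's issue by representation.
The 3/16 is divided into 4 equal shares of 3/64 among Neelam, Manoj, Kavita, Girish.
Neelam is living and takes 3/64.
Manoj is living and takes 3/64.
Kavita predeceased; the 3/64 allotted to Kavita's branch passes to Kavita's issue by representation.
The 3/64 is divided into 4 equal shares of 3/256 among Bhavna, Ishita, Deepa, Jayant.
Bhavna is living and takes 3/256.
Ishita is living and takes 3/256.
Deepa is living and takes 3/256.
Jayant is living and takes 3/256.
Girish is living and takes 3/64.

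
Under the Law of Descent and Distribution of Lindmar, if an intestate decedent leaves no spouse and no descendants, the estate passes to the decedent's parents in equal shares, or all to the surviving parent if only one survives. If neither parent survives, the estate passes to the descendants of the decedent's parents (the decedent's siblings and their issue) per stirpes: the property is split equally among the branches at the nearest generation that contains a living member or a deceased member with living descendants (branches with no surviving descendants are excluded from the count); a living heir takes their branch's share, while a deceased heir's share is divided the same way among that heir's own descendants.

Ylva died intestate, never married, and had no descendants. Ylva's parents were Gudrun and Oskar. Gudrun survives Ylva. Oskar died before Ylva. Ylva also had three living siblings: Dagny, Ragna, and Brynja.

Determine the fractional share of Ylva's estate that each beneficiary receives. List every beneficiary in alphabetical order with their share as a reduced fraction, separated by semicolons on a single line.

Only one parent, Gudrun, survives, so Gudrun takes the entire estate. The siblings take nothing because a surviving parent has priority.

Gudrun 1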